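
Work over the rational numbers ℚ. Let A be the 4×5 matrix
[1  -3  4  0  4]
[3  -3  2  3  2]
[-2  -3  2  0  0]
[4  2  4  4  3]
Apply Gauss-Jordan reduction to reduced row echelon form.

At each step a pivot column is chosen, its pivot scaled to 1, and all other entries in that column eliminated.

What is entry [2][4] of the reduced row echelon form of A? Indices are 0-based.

pivot(0,0)=1: scale R0 → (1, -3, 4, 0, 4)
  clear (1,0): R1 −= (3)R0 → (0, 6, -10, 3, -10)
  clear (2,0): R2 −= (-2)R0 → (0, -9, 10, 0, 8)
  clear (3,0): R3 −= (4)R0 → (0, 14, -12, 4, -13)
pivot(1,1)=6: scale R1 → (0, 1, -5/3, 1/2, -5/3)
  clear (0,1): R0 −= (-3)R1 → (1, 0, -1, 3/2, -1)
  clear (2,1): R2 −= (-9)R1 → (0, 0, -5, 9/2, -7)
  clear (3,1): R3 −= (14)R1 → (0, 0, 34/3, -3, 31/3)
pivot(2,2)=-5: scale R2 → (0, 0, 1, -9/10, 7/5)
  clear (0,2): R0 −= (-1)R2 → (1, 0, 0, 3/5, 2/5)
  clear (1,2): R1 −= (-5/3)R2 → (0, 1, 0, -1, 2/3)
  clear (3,2): R3 −= (34/3)R2 → (0, 0, 0, 36/5, -83/15)
pivot(3,3)=36/5: scale R3 → (0, 0, 0, 1, -83/108)
  clear (0,3): R0 −= (3/5)R3 → (1, 0, 0, 0, 31/36)
  clear (1,3): R1 −= (-1)R3 → (0, 1, 0, 0, -11/108)
  clear (2,3): R2 −= (-9/10)R3 → (0, 0, 1, 0, 17/24)

M[2][4] = 17/24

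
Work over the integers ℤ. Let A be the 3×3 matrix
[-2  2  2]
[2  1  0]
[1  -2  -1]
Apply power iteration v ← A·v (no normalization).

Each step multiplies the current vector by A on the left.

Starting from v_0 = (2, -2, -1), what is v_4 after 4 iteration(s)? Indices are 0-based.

v_4 = (614, -250, -365)

v_0 = (2, -2, -1).
v_1 = A·v_0 = (-10, 2, 7).
v_2 = A·v_1 = (38, -18, -21).
v_3 = A·v_2 = (-154, 58, 95).
v_4 = A·v_3 = (614, -250, -365).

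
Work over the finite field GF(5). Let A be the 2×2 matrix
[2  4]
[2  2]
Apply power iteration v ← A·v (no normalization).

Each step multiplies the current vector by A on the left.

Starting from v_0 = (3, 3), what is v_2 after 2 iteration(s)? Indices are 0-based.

v_0 = (3, 3).
v_1 = A·v_0 = (3, 2).
v_2 = A·v_1 = (4, 0).

v_2 = (4, 0)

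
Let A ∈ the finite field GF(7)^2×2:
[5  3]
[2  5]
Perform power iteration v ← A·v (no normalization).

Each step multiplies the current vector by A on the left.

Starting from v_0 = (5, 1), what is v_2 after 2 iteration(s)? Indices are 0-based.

v_0 = (5, 1).
v_1 = A·v_0 = (0, 1).
v_2 = A·v_1 = (3, 5).

v_2 = (3, 5)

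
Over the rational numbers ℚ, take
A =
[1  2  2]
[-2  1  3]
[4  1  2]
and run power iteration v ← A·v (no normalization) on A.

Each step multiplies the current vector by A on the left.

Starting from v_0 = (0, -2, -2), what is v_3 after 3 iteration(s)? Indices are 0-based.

v_0 = (0, -2, -2).
v_1 = A·v_0 = (-8, -8, -6).
v_2 = A·v_1 = (-36, -10, -52).
v_3 = A·v_2 = (-160, -94, -258).

v_3 = (-160, -94, -258)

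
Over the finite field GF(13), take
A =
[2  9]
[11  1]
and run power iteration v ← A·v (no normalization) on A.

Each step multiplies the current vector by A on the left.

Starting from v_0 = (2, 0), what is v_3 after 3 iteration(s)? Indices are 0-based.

v_3 = (5, 5)

v_0 = (2, 0).
v_1 = A·v_0 = (4, 9).
v_2 = A·v_1 = (11, 1).
v_3 = A·v_2 = (5, 5).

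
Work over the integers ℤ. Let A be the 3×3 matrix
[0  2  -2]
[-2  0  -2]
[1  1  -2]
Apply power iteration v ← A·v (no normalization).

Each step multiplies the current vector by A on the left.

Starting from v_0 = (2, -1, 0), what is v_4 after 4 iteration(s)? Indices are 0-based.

v_4 = (56, -56, 40)

v_0 = (2, -1, 0).
v_1 = A·v_0 = (-2, -4, 1).
v_2 = A·v_1 = (-10, 2, -8).
v_3 = A·v_2 = (20, 36, 8).
v_4 = A·v_3 = (56, -56, 40).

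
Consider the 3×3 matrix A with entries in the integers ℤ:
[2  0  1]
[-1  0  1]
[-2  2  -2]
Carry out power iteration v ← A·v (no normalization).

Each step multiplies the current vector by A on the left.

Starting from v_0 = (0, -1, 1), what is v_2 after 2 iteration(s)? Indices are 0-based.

v_0 = (0, -1, 1).
v_1 = A·v_0 = (1, 1, -4).
v_2 = A·v_1 = (-2, -5, 8).

v_2 = (-2, -5, 8)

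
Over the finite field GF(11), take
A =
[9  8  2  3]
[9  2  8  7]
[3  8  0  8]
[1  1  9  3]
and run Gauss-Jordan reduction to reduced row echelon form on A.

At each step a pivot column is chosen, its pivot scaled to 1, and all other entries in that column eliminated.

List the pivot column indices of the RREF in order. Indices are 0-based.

[1] R0 /= 9  ⇒  (1, 7, 10, 4)
     R1 -= 9·R0  ⇒  (0, 5, 6, 4)
     R2 -= 3·R0  ⇒  (0, 9, 3, 7)
     R3 -= 1·R0  ⇒  (0, 5, 10, 10)
[2] R1 /= 5  ⇒  (0, 1, 10, 3)
     R0 -= 7·R1  ⇒  (1, 0, 6, 5)
     R2 -= 9·R1  ⇒  (0, 0, 1, 2)
     R3 -= 5·R1  ⇒  (0, 0, 4, 6)
[3] R2 /= 1  ⇒  (0, 0, 1, 2)
     R0 -= 6·R2  ⇒  (1, 0, 0, 4)
     R1 -= 10·R2  ⇒  (0, 1, 0, 5)
     R3 -= 4·R2  ⇒  (0, 0, 0, 9)
[4] R3 /= 9  ⇒  (0, 0, 0, 1)
     R0 -= 4·R3  ⇒  (1, 0, 0, 0)
     R1 -= 5·R3  ⇒  (0, 1, 0, 0)
     R2 -= 2·R3  ⇒  (0, 0, 1, 0)

pivot columns: 0, 1, 2, 3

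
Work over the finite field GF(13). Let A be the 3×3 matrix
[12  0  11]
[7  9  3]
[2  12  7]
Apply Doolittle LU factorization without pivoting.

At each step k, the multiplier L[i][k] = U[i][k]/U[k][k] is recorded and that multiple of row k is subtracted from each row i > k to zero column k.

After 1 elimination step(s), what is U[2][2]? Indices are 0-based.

U[2][2] = 3

[col 0] pivot 12
  R1 -= 6*R0 → (0, 9, 2)  (L[1][0] := 6)
  R2 -= 11*R0 → (0, 12, 3)  (L[2][0] := 11)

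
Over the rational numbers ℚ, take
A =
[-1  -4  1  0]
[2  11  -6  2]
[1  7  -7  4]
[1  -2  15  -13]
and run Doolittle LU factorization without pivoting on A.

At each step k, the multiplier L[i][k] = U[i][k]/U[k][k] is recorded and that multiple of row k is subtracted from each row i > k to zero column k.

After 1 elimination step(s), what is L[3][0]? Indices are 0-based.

L[3][0] = -1

Step 1: pivot at (0,0) is -1.
  row1 ← row1 − (-2)·row0  ⇒  L[1][0]=-2, U row1=(0, 3, -4, 2)
  row2 ← row2 − (-1)·row0  ⇒  L[2][0]=-1, U row2=(0, 3, -6, 4)
  row3 ← row3 − (-1)·row0  ⇒  L[3][0]=-1, U row3=(0, -6, 16, -13)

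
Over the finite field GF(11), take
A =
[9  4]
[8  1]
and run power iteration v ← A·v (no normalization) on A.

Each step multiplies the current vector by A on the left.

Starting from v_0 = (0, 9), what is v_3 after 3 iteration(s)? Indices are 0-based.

v_3 = (6, 9)

v_0 = (0, 9).
v_1 = A·v_0 = (3, 9).
v_2 = A·v_1 = (8, 0).
v_3 = A·v_2 = (6, 9).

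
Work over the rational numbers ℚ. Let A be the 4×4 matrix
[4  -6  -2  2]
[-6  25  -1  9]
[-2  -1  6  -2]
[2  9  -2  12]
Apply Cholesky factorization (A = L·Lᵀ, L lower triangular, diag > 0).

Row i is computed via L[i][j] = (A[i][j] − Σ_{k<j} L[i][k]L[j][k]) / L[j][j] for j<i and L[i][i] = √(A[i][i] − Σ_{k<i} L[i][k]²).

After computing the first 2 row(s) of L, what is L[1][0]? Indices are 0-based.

Step 1: L[0][0] = √(4) = 2.
  L[1][0] = (-6) / L[0][0] = -3.
Step 2: L[1][1] = √(16) = 4.

L[1][0] = -3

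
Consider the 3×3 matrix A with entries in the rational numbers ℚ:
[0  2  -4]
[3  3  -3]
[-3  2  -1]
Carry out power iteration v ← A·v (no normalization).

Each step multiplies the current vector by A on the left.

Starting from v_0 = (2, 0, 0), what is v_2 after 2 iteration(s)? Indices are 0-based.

v_0 = (2, 0, 0).
v_1 = A·v_0 = (0, 6, -6).
v_2 = A·v_1 = (36, 36, 18).

v_2 = (36, 36, 18)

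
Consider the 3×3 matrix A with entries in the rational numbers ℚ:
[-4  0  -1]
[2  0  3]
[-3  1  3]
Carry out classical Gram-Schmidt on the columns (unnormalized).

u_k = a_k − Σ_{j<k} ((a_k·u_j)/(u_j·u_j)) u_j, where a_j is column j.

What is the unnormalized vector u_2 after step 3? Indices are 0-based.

Step 1: u_0 = a_0 = (-4, 2, -3).
Step 2: u_1 = a_1 − (-3/29)·u_0 = (-12/29, 6/29, 20/29).
Step 3: u_2 = a_2 − (1/29)·u_0 − (9/2)·u_1 = (1, 2, 0).

u_2 = (1, 2, 0)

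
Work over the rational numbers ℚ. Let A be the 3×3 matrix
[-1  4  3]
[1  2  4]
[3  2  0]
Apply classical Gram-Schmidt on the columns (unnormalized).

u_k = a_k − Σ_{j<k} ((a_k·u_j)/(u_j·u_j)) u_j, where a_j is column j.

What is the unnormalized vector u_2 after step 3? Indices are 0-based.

u_2 = (-22/31, 77/31, -33/31)

Step 1: u_0 = a_0 = (-1, 1, 3).
Step 2: u_1 = a_1 − (4/11)·u_0 = (48/11, 18/11, 10/11).
Step 3: u_2 = a_2 − (1/11)·u_0 − (27/31)·u_1 = (-22/31, 77/31, -33/31).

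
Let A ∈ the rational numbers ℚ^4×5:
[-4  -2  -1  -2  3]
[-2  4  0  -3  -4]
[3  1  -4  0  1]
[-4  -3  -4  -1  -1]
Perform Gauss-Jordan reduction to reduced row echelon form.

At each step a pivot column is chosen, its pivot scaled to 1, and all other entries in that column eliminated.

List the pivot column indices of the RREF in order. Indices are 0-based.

[1] R0 /= -4  ⇒  (1, 1/2, 1/4, 1/2, -3/4)
     R1 -= -2·R0  ⇒  (0, 5, 1/2, -2, -11/2)
     R2 -= 3·R0  ⇒  (0, -1/2, -19/4, -3/2, 13/4)
     R3 -= -4·R0  ⇒  (0, -1, -3, 1, -4)
[2] R1 /= 5  ⇒  (0, 1, 1/10, -2/5, -11/10)
     R0 -= 1/2·R1  ⇒  (1, 0, 1/5, 7/10, -1/5)
     R2 -= -1/2·R1  ⇒  (0, 0, -47/10, -17/10, 27/10)
     R3 -= -1·R1  ⇒  (0, 0, -29/10, 3/5, -51/10)
[3] R2 /= -47/10  ⇒  (0, 0, 1, 17/47, -27/47)
     R0 -= 1/5·R2  ⇒  (1, 0, 0, 59/94, -4/47)
     R1 -= 1/10·R2  ⇒  (0, 1, 0, -41/94, -49/47)
     R3 -= -29/10·R2  ⇒  (0, 0, 0, 155/94, -318/47)
[4] R3 /= 155/94  ⇒  (0, 0, 0, 1, -636/155)
     R0 -= 59/94·R3  ⇒  (1, 0, 0, 0, 386/155)
     R1 -= -41/94·R3  ⇒  (0, 1, 0, 0, -439/155)
     R2 -= 17/47·R3  ⇒  (0, 0, 1, 0, 141/155)

pivot columns: 0, 1, 2, 3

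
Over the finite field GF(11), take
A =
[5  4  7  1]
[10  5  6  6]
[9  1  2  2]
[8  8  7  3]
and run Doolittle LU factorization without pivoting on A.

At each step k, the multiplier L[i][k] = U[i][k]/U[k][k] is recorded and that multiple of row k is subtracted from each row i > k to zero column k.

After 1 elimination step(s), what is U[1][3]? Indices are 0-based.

[col 0] pivot 5
  R1 -= 2*R0 → (0, 8, 3, 4)  (L[1][0] := 2)
  R2 -= 4*R0 → (0, 7, 7, 9)  (L[2][0] := 4)
  R3 -= 6*R0 → (0, 6, 9, 8)  (L[3][0] := 6)

U[1][3] = 4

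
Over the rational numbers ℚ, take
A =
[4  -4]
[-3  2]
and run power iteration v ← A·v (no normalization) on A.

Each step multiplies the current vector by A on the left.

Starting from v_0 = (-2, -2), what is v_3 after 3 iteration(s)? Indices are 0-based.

v_3 = (-48, 32)

v_0 = (-2, -2).
v_1 = A·v_0 = (0, 2).
v_2 = A·v_1 = (-8, 4).
v_3 = A·v_2 = (-48, 32).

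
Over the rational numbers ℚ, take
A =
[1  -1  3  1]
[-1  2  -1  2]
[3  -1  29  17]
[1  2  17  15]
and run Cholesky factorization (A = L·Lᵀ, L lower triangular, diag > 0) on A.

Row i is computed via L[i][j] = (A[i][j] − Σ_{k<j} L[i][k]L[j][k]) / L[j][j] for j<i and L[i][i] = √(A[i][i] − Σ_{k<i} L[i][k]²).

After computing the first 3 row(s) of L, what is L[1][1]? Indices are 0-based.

Step 1: L[0][0] = √(1) = 1.
  L[1][0] = (-1) / L[0][0] = -1.
Step 2: L[1][1] = √(1) = 1.
  L[2][0] = (3) / L[0][0] = 3.
  L[2][1] = (2) / L[1][1] = 2.
Step 3: L[2][2] = √(16) = 4.

L[1][1] = 1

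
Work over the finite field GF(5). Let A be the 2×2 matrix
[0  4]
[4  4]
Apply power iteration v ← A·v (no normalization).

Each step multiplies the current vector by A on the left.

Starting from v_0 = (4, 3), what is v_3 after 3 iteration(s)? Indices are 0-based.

v_3 = (0, 3)

v_0 = (4, 3).
v_1 = A·v_0 = (2, 3).
v_2 = A·v_1 = (2, 0).
v_3 = A·v_2 = (0, 3).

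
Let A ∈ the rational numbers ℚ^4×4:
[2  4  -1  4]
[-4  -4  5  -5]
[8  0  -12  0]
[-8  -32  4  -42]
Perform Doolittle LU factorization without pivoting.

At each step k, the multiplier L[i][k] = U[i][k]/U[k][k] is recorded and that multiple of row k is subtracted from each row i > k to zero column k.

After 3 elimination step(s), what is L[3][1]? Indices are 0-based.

L[3][1] = -4

Step 1: pivot at (0,0) is 2.
  row1 ← row1 − (-2)·row0  ⇒  L[1][0]=-2, U row1=(0, 4, 3, 3)
  row2 ← row2 − (4)·row0  ⇒  L[2][0]=4, U row2=(0, -16, -8, -16)
  row3 ← row3 − (-4)·row0  ⇒  L[3][0]=-4, U row3=(0, -16, 0, -26)
Step 2: pivot at (1,1) is 4.
  row2 ← row2 − (-4)·row1  ⇒  L[2][1]=-4, U row2=(0, 0, 4, -4)
  row3 ← row3 − (-4)·row1  ⇒  L[3][1]=-4, U row3=(0, 0, 12, -14)
Step 3: pivot at (2,2) is 4.
  row3 ← row3 − (3)·row2  ⇒  L[3][2]=3, U row3=(0, 0, 0, -2)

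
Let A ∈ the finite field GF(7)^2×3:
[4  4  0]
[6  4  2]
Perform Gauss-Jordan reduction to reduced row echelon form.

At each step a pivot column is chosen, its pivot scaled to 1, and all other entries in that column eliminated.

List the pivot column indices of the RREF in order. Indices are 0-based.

pivot columns: 0, 1

[1] R0 /= 4  ⇒  (1, 1, 0)
     R1 -= 6·R0  ⇒  (0, 5, 2)
[2] R1 /= 5  ⇒  (0, 1, 6)
     R0 -= 1·R1  ⇒  (1, 0, 1)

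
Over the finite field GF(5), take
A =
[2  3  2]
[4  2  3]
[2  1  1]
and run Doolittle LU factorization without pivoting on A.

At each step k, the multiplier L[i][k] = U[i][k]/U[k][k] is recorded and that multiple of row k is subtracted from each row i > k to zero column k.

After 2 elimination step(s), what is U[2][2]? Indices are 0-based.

U[2][2] = 2

k=0: U[0][0]=2
  eliminate (1,0): mult=2, new row 1: (0, 1, 4); set L[1][0]=2
  eliminate (2,0): mult=1, new row 2: (0, 3, 4); set L[2][0]=1
k=1: U[1][1]=1
  eliminate (2,1): mult=3, new row 2: (0, 0, 2); set L[2][1]=3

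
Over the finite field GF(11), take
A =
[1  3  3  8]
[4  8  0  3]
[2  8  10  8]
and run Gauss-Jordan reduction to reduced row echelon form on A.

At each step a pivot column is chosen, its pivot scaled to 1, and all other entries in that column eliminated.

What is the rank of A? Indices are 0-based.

step 1: normalize row 0 (÷1) = (1, 3, 3, 8)
  row 1: subtract 4×row0 = (0, 7, 10, 4)
  row 2: subtract 2×row0 = (0, 2, 4, 3)
step 2: normalize row 1 (÷7) = (0, 1, 3, 10)
  row 0: subtract 3×row1 = (1, 0, 5, 0)
  row 2: subtract 2×row1 = (0, 0, 9, 5)
step 3: normalize row 2 (÷9) = (0, 0, 1, 3)
  row 0: subtract 5×row2 = (1, 0, 0, 7)
  row 1: subtract 3×row2 = (0, 1, 0, 1)

rank = 3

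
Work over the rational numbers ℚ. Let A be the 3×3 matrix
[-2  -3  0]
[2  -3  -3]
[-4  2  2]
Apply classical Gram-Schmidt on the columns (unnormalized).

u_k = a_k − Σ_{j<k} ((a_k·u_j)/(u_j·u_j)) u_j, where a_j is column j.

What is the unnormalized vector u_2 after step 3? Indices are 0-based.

Step 1: u_0 = a_0 = (-2, 2, -4).
Step 2: u_1 = a_1 − (-1/3)·u_0 = (-11/3, -7/3, 2/3).
Step 3: u_2 = a_2 − (-7/12)·u_0 − (25/58)·u_1 = (12/29, -24/29, -18/29).

u_2 = (12/29, -24/29, -18/29)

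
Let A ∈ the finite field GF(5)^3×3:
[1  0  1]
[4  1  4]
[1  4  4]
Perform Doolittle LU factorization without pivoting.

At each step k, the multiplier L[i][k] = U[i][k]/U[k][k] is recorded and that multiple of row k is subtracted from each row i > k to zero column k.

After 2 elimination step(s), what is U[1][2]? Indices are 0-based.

U[1][2] = 0

Step 1: pivot at (0,0) is 1.
  row1 ← row1 − (4)·row0  ⇒  L[1][0]=4, U row1=(0, 1, 0)
  row2 ← row2 − (1)·row0  ⇒  L[2][0]=1, U row2=(0, 4, 3)
Step 2: pivot at (1,1) is 1.
  row2 ← row2 − (4)·row1  ⇒  L[2][1]=4, U row2=(0, 0, 3)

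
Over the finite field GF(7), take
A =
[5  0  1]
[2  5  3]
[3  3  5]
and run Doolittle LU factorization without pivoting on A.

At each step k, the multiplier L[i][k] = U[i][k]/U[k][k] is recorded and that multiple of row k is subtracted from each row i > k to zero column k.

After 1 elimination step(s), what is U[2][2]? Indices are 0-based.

Step 1: pivot at (0,0) is 5.
  row1 ← row1 − (6)·row0  ⇒  L[1][0]=6, U row1=(0, 5, 4)
  row2 ← row2 − (2)·row0  ⇒  L[2][0]=2, U row2=(0, 3, 3)

U[2][2] = 3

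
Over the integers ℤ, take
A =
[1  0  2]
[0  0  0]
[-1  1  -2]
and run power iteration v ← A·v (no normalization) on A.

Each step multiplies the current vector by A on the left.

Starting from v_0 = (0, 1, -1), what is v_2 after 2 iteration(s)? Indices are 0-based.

v_0 = (0, 1, -1).
v_1 = A·v_0 = (-2, 0, 3).
v_2 = A·v_1 = (4, 0, -4).

v_2 = (4, 0, -4)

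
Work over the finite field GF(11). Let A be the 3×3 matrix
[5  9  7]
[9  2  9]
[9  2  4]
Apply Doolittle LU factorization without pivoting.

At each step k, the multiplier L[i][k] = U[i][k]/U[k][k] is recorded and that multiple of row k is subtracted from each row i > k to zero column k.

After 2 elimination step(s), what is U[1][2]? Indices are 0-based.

Step 1: pivot at (0,0) is 5.
  row1 ← row1 − (4)·row0  ⇒  L[1][0]=4, U row1=(0, 10, 3)
  row2 ← row2 − (4)·row0  ⇒  L[2][0]=4, U row2=(0, 10, 9)
Step 2: pivot at (1,1) is 10.
  row2 ← row2 − (1)·row1  ⇒  L[2][1]=1, U row2=(0, 0, 6)

U[1][2] = 3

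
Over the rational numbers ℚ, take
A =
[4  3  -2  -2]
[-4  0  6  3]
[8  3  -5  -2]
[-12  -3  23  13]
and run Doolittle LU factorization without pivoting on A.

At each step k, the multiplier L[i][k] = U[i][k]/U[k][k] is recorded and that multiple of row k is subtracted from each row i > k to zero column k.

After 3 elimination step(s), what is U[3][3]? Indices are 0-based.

k=0: U[0][0]=4
  eliminate (1,0): mult=-1, new row 1: (0, 3, 4, 1); set L[1][0]=-1
  eliminate (2,0): mult=2, new row 2: (0, -3, -1, 2); set L[2][0]=2
  eliminate (3,0): mult=-3, new row 3: (0, 6, 17, 7); set L[3][0]=-3
k=1: U[1][1]=3
  eliminate (2,1): mult=-1, new row 2: (0, 0, 3, 3); set L[2][1]=-1
  eliminate (3,1): mult=2, new row 3: (0, 0, 9, 5); set L[3][1]=2
k=2: U[2][2]=3
  eliminate (3,2): mult=3, new row 3: (0, 0, 0, -4); set L[3][2]=3

U[3][3] = -4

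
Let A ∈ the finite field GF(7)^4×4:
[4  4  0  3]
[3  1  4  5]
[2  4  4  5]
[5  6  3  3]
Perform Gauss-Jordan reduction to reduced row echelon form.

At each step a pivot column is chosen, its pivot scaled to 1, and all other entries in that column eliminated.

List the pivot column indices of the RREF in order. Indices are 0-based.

pivot columns: 0, 1, 2

pivot(0,0)=4: scale R0 → (1, 1, 0, 6)
  clear (1,0): R1 −= (3)R0 → (0, 5, 4, 1)
  clear (2,0): R2 −= (2)R0 → (0, 2, 4, 0)
  clear (3,0): R3 −= (5)R0 → (0, 1, 3, 1)
pivot(1,1)=5: scale R1 → (0, 1, 5, 3)
  clear (0,1): R0 −= (1)R1 → (1, 0, 2, 3)
  clear (2,1): R2 −= (2)R1 → (0, 0, 1, 1)
  clear (3,1): R3 −= (1)R1 → (0, 0, 5, 5)
pivot(2,2)=1: scale R2 → (0, 0, 1, 1)
  clear (0,2): R0 −= (2)R2 → (1, 0, 0, 1)
  clear (1,2): R1 −= (5)R2 → (0, 1, 0, 5)
  clear (3,2): R3 −= (5)R2 → (0, 0, 0, 0)
col 3: no nonzero at/below row 3; advance.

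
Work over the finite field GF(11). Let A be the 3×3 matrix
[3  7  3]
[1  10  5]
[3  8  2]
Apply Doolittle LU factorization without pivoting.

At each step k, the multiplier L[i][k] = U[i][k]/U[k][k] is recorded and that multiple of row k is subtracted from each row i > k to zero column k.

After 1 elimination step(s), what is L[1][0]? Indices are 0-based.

L[1][0] = 4

k=0: U[0][0]=3
  eliminate (1,0): mult=4, new row 1: (0, 4, 4); set L[1][0]=4
  eliminate (2,0): mult=1, new row 2: (0, 1, 10); set L[2][0]=1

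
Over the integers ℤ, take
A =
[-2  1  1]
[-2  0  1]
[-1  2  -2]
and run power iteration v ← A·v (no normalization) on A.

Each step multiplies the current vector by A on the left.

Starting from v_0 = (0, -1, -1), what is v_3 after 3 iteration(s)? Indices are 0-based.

v_0 = (0, -1, -1).
v_1 = A·v_0 = (-2, -1, 0).
v_2 = A·v_1 = (3, 4, 0).
v_3 = A·v_2 = (-2, -6, 5).

v_3 = (-2, -6, 5)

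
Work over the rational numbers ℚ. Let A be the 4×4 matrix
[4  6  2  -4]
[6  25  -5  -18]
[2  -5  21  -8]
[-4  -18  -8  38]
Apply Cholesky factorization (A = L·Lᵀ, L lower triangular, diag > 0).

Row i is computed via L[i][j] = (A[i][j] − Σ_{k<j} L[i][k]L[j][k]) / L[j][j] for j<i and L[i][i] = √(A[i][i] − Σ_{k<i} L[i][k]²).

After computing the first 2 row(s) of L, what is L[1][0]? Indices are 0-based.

Step 1: L[0][0] = √(4) = 2.
  L[1][0] = (6) / L[0][0] = 3.
Step 2: L[1][1] = √(16) = 4.

L[1][0] = 3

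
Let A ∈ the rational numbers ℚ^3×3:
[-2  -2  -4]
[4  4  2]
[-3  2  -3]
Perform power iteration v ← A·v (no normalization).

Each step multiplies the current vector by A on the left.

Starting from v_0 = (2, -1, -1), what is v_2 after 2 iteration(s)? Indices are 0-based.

v_0 = (2, -1, -1).
v_1 = A·v_0 = (2, 2, -5).
v_2 = A·v_1 = (12, 6, 13).

v_2 = (12, 6, 13)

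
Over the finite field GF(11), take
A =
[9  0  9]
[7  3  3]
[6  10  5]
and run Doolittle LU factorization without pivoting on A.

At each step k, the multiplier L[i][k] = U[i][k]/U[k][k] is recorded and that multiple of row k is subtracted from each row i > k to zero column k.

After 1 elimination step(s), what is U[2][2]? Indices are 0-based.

k=0: U[0][0]=9
  eliminate (1,0): mult=2, new row 1: (0, 3, 7); set L[1][0]=2
  eliminate (2,0): mult=8, new row 2: (0, 10, 10); set L[2][0]=8

U[2][2] = 10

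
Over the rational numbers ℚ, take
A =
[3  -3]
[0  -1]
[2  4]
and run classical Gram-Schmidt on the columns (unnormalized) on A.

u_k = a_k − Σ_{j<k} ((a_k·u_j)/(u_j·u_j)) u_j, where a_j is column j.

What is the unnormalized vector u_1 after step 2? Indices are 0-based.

Step 1: u_0 = a_0 = (3, 0, 2).
Step 2: u_1 = a_1 − (-1/13)·u_0 = (-36/13, -1, 54/13).

u_1 = (-36/13, -1, 54/13)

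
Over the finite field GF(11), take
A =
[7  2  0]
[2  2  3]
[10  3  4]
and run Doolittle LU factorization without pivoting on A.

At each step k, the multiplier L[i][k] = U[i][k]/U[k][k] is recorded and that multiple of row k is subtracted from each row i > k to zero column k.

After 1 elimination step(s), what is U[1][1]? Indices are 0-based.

U[1][1] = 3

k=0: U[0][0]=7
  eliminate (1,0): mult=5, new row 1: (0, 3, 3); set L[1][0]=5
  eliminate (2,0): mult=3, new row 2: (0, 8, 4); set L[2][0]=3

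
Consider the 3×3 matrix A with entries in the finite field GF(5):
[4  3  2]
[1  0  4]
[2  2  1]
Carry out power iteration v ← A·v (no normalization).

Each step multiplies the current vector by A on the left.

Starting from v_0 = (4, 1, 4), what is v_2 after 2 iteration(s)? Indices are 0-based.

v_0 = (4, 1, 4).
v_1 = A·v_0 = (2, 0, 4).
v_2 = A·v_1 = (1, 3, 3).

v_2 = (1, 3, 3)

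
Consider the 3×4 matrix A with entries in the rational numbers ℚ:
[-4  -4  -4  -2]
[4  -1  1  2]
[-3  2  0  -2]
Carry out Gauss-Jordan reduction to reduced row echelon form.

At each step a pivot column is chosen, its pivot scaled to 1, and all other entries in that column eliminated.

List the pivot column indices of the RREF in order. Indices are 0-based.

pivot(0,0)=-4: scale R0 → (1, 1, 1, 1/2)
  clear (1,0): R1 −= (4)R0 → (0, -5, -3, 0)
  clear (2,0): R2 −= (-3)R0 → (0, 5, 3, -1/2)
pivot(1,1)=-5: scale R1 → (0, 1, 3/5, 0)
  clear (0,1): R0 −= (1)R1 → (1, 0, 2/5, 1/2)
  clear (2,1): R2 −= (5)R1 → (0, 0, 0, -1/2)
col 2: no nonzero at/below row 2; advance.
pivot(2,3)=-1/2: scale R2 → (0, 0, 0, 1)
  clear (0,3): R0 −= (1/2)R2 → (1, 0, 2/5, 0)

pivot columns: 0, 1, 3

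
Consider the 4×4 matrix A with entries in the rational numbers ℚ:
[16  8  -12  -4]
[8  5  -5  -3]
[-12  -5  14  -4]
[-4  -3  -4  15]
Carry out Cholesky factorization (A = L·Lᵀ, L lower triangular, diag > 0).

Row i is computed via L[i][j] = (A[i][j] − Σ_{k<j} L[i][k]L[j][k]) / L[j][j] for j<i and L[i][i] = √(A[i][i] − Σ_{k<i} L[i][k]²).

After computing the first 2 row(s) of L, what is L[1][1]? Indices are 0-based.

L[1][1] = 1

Step 1: L[0][0] = √(16) = 4.
  L[1][0] = (8) / L[0][0] = 2.
Step 2: L[1][1] = √(1) = 1.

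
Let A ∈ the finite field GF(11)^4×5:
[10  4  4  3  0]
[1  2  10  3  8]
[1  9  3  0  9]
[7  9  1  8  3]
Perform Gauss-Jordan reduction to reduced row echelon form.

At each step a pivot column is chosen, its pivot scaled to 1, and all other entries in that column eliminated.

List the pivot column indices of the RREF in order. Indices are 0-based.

pivot columns: 0, 1, 2, 3

[1] R0 /= 10  ⇒  (1, 7, 7, 8, 0)
     R1 -= 1·R0  ⇒  (0, 6, 3, 6, 8)
     R2 -= 1·R0  ⇒  (0, 2, 7, 3, 9)
     R3 -= 7·R0  ⇒  (0, 4, 7, 7, 3)
[2] R1 /= 6  ⇒  (0, 1, 6, 1, 5)
     R0 -= 7·R1  ⇒  (1, 0, 9, 1, 9)
     R2 -= 2·R1  ⇒  (0, 0, 6, 1, 10)
     R3 -= 4·R1  ⇒  (0, 0, 5, 3, 5)
[3] R2 /= 6  ⇒  (0, 0, 1, 2, 9)
     R0 -= 9·R2  ⇒  (1, 0, 0, 5, 5)
     R1 -= 6·R2  ⇒  (0, 1, 0, 0, 6)
     R3 -= 5·R2  ⇒  (0, 0, 0, 4, 4)
[4] R3 /= 4  ⇒  (0, 0, 0, 1, 1)
     R0 -= 5·R3  ⇒  (1, 0, 0, 0, 0)
     R2 -= 2·R3  ⇒  (0, 0, 1, 0, 7)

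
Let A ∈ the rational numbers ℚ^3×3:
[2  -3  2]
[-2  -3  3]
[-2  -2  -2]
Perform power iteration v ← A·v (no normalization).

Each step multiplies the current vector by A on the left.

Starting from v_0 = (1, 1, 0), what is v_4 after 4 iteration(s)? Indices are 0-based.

v_0 = (1, 1, 0).
v_1 = A·v_0 = (-1, -5, -4).
v_2 = A·v_1 = (5, 5, 20).
v_3 = A·v_2 = (35, 35, -60).
v_4 = A·v_3 = (-155, -355, -20).

v_4 = (-155, -355, -20)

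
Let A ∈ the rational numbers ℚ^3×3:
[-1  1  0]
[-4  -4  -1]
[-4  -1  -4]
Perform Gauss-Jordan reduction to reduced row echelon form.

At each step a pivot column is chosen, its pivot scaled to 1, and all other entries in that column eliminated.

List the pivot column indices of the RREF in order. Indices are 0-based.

pivot columns: 0, 1, 2

pivot(0,0)=-1: scale R0 → (1, -1, 0)
  clear (1,0): R1 −= (-4)R0 → (0, -8, -1)
  clear (2,0): R2 −= (-4)R0 → (0, -5, -4)
pivot(1,1)=-8: scale R1 → (0, 1, 1/8)
  clear (0,1): R0 −= (-1)R1 → (1, 0, 1/8)
  clear (2,1): R2 −= (-5)R1 → (0, 0, -27/8)
pivot(2,2)=-27/8: scale R2 → (0, 0, 1)
  clear (0,2): R0 −= (1/8)R2 → (1, 0, 0)
  clear (1,2): R1 −= (1/8)R2 → (0, 1, 0)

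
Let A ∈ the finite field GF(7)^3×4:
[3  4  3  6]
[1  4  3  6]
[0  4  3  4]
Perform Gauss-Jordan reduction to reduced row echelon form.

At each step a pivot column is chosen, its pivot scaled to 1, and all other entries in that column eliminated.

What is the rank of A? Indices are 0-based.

rank = 3

step 1: normalize row 0 (÷3) = (1, 6, 1, 2)
  row 1: subtract 1×row0 = (0, 5, 2, 4)
step 2: normalize row 1 (÷5) = (0, 1, 6, 5)
  row 0: subtract 6×row1 = (1, 0, 0, 0)
  row 2: subtract 4×row1 = (0, 0, 0, 5)
skip col 2 (zero from row 2)
step 3: normalize row 2 (÷5) = (0, 0, 0, 1)
  row 1: subtract 5×row2 = (0, 1, 6, 0)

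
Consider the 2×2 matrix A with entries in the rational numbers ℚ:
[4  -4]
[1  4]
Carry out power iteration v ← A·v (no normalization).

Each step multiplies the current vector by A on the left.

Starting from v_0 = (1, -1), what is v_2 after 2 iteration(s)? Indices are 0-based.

v_2 = (44, -4)

v_0 = (1, -1).
v_1 = A·v_0 = (8, -3).
v_2 = A·v_1 = (44, -4).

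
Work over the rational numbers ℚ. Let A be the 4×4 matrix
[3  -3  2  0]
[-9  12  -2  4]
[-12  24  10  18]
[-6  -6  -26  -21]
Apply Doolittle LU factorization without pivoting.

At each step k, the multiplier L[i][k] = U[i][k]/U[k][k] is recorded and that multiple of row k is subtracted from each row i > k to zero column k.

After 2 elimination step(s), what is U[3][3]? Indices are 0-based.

[col 0] pivot 3
  R1 -= -3*R0 → (0, 3, 4, 4)  (L[1][0] := -3)
  R2 -= -4*R0 → (0, 12, 18, 18)  (L[2][0] := -4)
  R3 -= -2*R0 → (0, -12, -22, -21)  (L[3][0] := -2)
[col 1] pivot 3
  R2 -= 4*R1 → (0, 0, 2, 2)  (L[2][1] := 4)
  R3 -= -4*R1 → (0, 0, -6, -5)  (L[3][1] := -4)

U[3][3] = -5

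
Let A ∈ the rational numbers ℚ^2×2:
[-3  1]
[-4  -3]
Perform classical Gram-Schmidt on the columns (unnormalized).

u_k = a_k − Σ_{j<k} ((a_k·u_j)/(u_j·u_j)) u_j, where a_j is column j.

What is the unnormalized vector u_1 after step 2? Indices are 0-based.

Step 1: u_0 = a_0 = (-3, -4).
Step 2: u_1 = a_1 − (9/25)·u_0 = (52/25, -39/25).

u_1 = (52/25, -39/25)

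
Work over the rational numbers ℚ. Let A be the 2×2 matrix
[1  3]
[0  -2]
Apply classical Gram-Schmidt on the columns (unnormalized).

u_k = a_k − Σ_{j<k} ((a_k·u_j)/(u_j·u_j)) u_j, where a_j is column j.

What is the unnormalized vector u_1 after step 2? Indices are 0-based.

Step 1: u_0 = a_0 = (1, 0).
Step 2: u_1 = a_1 − (3)·u_0 = (0, -2).

u_1 = (0, -2)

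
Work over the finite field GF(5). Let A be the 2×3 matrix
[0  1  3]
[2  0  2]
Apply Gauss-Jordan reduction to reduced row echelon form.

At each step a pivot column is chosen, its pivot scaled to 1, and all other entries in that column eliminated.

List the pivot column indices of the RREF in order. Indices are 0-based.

pivot columns: 0, 1

[1] R0 <-> R1
[1] R0 /= 2  ⇒  (1, 0, 1)
[2] R1 /= 1  ⇒  (0, 1, 3)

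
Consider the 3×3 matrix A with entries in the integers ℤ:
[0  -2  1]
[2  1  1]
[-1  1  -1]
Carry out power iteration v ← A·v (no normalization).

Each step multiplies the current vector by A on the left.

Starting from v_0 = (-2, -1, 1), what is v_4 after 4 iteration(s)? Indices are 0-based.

v_4 = (-21, -10, 21)

v_0 = (-2, -1, 1).
v_1 = A·v_0 = (3, -4, 0).
v_2 = A·v_1 = (8, 2, -7).
v_3 = A·v_2 = (-11, 11, 1).
v_4 = A·v_3 = (-21, -10, 21).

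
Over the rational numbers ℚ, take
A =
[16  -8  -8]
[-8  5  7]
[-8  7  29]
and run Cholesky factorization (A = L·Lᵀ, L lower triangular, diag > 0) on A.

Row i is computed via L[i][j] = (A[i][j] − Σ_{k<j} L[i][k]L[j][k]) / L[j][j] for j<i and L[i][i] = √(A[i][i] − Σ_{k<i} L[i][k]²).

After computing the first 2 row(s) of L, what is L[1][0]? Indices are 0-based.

Step 1: L[0][0] = √(16) = 4.
  L[1][0] = (-8) / L[0][0] = -2.
Step 2: L[1][1] = √(1) = 1.

L[1][0] = -2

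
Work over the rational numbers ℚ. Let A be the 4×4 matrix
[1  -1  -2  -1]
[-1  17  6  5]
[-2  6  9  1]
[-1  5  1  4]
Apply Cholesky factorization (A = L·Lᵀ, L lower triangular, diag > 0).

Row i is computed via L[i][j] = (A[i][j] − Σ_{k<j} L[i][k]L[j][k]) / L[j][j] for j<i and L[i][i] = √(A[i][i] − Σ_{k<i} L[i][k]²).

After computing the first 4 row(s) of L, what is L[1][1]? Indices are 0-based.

L[1][1] = 4

Step 1: L[0][0] = √(1) = 1.
  L[1][0] = (-1) / L[0][0] = -1.
Step 2: L[1][1] = √(16) = 4.
  L[2][0] = (-2) / L[0][0] = -2.
  L[2][1] = (4) / L[1][1] = 1.
Step 3: L[2][2] = √(4) = 2.
  L[3][0] = (-1) / L[0][0] = -1.
  L[3][1] = (4) / L[1][1] = 1.
  L[3][2] = (-2) / L[2][2] = -1.
Step 4: L[3][3] = √(1) = 1.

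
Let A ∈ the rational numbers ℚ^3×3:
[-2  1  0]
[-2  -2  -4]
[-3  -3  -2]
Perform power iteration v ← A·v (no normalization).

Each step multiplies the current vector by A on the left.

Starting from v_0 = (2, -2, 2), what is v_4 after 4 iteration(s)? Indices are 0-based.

v_0 = (2, -2, 2).
v_1 = A·v_0 = (-6, -8, -4).
v_2 = A·v_1 = (4, 44, 50).
v_3 = A·v_2 = (36, -296, -244).
v_4 = A·v_3 = (-368, 1496, 1268).

v_4 = (-368, 1496, 1268)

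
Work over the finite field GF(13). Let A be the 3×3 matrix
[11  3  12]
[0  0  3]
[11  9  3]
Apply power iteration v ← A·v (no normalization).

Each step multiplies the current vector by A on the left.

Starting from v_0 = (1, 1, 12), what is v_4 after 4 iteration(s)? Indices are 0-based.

v_0 = (1, 1, 12).
v_1 = A·v_0 = (2, 10, 4).
v_2 = A·v_1 = (9, 12, 7).
v_3 = A·v_2 = (11, 8, 7).
v_4 = A·v_3 = (8, 8, 6).

v_4 = (8, 8, 6)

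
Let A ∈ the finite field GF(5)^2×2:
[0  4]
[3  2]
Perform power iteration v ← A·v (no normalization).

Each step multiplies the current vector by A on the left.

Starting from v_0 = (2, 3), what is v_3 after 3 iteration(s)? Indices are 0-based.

v_3 = (0, 4)

v_0 = (2, 3).
v_1 = A·v_0 = (2, 2).
v_2 = A·v_1 = (3, 0).
v_3 = A·v_2 = (0, 4).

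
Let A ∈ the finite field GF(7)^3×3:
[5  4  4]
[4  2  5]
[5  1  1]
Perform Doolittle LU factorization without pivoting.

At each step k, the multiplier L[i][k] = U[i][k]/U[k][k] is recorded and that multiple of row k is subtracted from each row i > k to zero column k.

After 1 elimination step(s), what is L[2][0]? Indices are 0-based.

L[2][0] = 1

Step 1: pivot at (0,0) is 5.
  row1 ← row1 − (5)·row0  ⇒  L[1][0]=5, U row1=(0, 3, 6)
  row2 ← row2 − (1)·row0  ⇒  L[2][0]=1, U row2=(0, 4, 4)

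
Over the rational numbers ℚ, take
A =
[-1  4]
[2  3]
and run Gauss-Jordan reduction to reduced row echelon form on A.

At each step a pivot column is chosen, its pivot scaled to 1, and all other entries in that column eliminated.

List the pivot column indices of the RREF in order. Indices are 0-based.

[1] R0 /= -1  ⇒  (1, -4)
     R1 -= 2·R0  ⇒  (0, 11)
[2] R1 /= 11  ⇒  (0, 1)
     R0 -= -4·R1  ⇒  (1, 0)

pivot columns: 0, 1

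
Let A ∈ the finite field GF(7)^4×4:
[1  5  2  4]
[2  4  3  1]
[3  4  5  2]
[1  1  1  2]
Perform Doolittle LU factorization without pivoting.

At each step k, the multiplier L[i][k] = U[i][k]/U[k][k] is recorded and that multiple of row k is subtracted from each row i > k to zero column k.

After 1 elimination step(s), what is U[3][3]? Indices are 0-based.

[col 0] pivot 1
  R1 -= 2*R0 → (0, 1, 6, 0)  (L[1][0] := 2)
  R2 -= 3*R0 → (0, 3, 6, 4)  (L[2][0] := 3)
  R3 -= 1*R0 → (0, 3, 6, 5)  (L[3][0] := 1)

U[3][3] = 5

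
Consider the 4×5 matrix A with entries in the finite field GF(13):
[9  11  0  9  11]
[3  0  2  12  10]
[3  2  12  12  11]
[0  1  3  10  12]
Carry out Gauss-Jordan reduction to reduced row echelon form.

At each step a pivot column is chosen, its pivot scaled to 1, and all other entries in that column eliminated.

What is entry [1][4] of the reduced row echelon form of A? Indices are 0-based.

[1] R0 /= 9  ⇒  (1, 7, 0, 1, 7)
     R1 -= 3·R0  ⇒  (0, 5, 2, 9, 2)
     R2 -= 3·R0  ⇒  (0, 7, 12, 9, 3)
[2] R1 /= 5  ⇒  (0, 1, 3, 7, 3)
     R0 -= 7·R1  ⇒  (1, 0, 5, 4, 12)
     R2 -= 7·R1  ⇒  (0, 0, 4, 12, 8)
     R3 -= 1·R1  ⇒  (0, 0, 0, 3, 9)
[3] R2 /= 4  ⇒  (0, 0, 1, 3, 2)
     R0 -= 5·R2  ⇒  (1, 0, 0, 2, 2)
     R1 -= 3·R2  ⇒  (0, 1, 0, 11, 10)
[4] R3 /= 3  ⇒  (0, 0, 0, 1, 3)
     R0 -= 2·R3  ⇒  (1, 0, 0, 0, 9)
     R1 -= 11·R3  ⇒  (0, 1, 0, 0, 3)
     R2 -= 3·R3  ⇒  (0, 0, 1, 0, 6)

M[1][4] = 3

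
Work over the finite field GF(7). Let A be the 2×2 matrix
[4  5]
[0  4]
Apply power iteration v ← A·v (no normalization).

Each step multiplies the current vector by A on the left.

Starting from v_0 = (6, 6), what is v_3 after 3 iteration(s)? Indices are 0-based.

v_0 = (6, 6).
v_1 = A·v_0 = (5, 3).
v_2 = A·v_1 = (0, 5).
v_3 = A·v_2 = (4, 6).

v_3 = (4, 6)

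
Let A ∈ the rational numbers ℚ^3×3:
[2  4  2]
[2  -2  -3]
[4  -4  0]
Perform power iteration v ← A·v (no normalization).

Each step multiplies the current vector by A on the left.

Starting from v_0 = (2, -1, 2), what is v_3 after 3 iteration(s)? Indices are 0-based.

v_0 = (2, -1, 2).
v_1 = A·v_0 = (4, 0, 12).
v_2 = A·v_1 = (32, -28, 16).
v_3 = A·v_2 = (-16, 72, 240).

v_3 = (-16, 72, 240)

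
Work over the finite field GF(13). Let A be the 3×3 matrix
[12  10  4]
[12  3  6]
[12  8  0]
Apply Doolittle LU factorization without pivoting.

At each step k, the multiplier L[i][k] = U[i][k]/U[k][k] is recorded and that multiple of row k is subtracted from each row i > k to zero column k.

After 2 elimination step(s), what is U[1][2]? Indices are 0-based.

[col 0] pivot 12
  R1 -= 1*R0 → (0, 6, 2)  (L[1][0] := 1)
  R2 -= 1*R0 → (0, 11, 9)  (L[2][0] := 1)
[col 1] pivot 6
  R2 -= 4*R1 → (0, 0, 1)  (L[2][1] := 4)

U[1][2] = 2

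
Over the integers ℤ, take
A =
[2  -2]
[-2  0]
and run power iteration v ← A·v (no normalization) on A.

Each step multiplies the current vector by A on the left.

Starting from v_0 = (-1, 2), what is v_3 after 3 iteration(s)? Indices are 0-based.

v_3 = (-56, 32)

v_0 = (-1, 2).
v_1 = A·v_0 = (-6, 2).
v_2 = A·v_1 = (-16, 12).
v_3 = A·v_2 = (-56, 32).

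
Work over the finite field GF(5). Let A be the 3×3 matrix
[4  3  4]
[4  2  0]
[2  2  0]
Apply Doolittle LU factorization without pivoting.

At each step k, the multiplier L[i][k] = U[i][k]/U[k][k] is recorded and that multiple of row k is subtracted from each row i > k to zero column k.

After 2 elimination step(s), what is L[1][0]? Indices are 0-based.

[col 0] pivot 4
  R1 -= 1*R0 → (0, 4, 1)  (L[1][0] := 1)
  R2 -= 3*R0 → (0, 3, 3)  (L[2][0] := 3)
[col 1] pivot 4
  R2 -= 2*R1 → (0, 0, 1)  (L[2][1] := 2)

L[1][0] = 1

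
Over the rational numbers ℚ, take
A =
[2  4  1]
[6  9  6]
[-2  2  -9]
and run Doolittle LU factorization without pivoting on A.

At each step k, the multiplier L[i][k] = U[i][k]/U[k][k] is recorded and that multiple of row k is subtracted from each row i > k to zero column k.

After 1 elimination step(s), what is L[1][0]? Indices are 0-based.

[col 0] pivot 2
  R1 -= 3*R0 → (0, -3, 3)  (L[1][0] := 3)
  R2 -= -1*R0 → (0, 6, -8)  (L[2][0] := -1)

L[1][0] = 3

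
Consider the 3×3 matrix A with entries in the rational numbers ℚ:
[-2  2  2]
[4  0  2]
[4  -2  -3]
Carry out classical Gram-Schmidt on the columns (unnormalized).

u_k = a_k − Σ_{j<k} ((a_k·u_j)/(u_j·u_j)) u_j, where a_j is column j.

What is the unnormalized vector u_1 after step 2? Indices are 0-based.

u_1 = (4/3, 4/3, -2/3)

Step 1: u_0 = a_0 = (-2, 4, 4).
Step 2: u_1 = a_1 − (-1/3)·u_0 = (4/3, 4/3, -2/3).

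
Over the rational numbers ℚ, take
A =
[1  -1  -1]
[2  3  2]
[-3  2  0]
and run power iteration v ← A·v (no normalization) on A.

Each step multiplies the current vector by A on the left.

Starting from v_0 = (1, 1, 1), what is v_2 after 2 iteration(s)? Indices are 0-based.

v_2 = (-7, 17, 17)

v_0 = (1, 1, 1).
v_1 = A·v_0 = (-1, 7, -1).
v_2 = A·v_1 = (-7, 17, 17).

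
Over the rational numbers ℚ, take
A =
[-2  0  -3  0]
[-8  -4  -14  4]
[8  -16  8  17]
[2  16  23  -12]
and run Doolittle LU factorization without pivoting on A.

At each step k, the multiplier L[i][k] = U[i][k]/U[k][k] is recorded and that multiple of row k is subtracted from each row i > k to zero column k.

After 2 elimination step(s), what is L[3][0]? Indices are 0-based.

L[3][0] = -1

k=0: U[0][0]=-2
  eliminate (1,0): mult=4, new row 1: (0, -4, -2, 4); set L[1][0]=4
  eliminate (2,0): mult=-4, new row 2: (0, -16, -4, 17); set L[2][0]=-4
  eliminate (3,0): mult=-1, new row 3: (0, 16, 20, -12); set L[3][0]=-1
k=1: U[1][1]=-4
  eliminate (2,1): mult=4, new row 2: (0, 0, 4, 1); set L[2][1]=4
  eliminate (3,1): mult=-4, new row 3: (0, 0, 12, 4); set L[3][1]=-4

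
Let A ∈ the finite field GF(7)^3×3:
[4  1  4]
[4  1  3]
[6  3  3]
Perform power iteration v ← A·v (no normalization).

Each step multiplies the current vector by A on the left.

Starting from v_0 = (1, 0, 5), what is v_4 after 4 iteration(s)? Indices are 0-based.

v_4 = (2, 2, 6)

v_0 = (1, 0, 5).
v_1 = A·v_0 = (3, 5, 0).
v_2 = A·v_1 = (3, 3, 5).
v_3 = A·v_2 = (0, 2, 0).
v_4 = A·v_3 = (2, 2, 6).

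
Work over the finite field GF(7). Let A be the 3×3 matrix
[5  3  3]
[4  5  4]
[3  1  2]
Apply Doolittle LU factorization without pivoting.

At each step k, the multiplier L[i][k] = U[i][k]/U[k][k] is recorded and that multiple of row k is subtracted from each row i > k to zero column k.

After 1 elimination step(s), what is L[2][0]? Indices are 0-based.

L[2][0] = 2

[col 0] pivot 5
  R1 -= 5*R0 → (0, 4, 3)  (L[1][0] := 5)
  R2 -= 2*R0 → (0, 2, 3)  (L[2][0] := 2)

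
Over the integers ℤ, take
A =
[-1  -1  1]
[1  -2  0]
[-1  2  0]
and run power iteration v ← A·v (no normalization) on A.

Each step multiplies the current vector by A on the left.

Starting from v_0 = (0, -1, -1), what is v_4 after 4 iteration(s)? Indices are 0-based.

v_0 = (0, -1, -1).
v_1 = A·v_0 = (0, 2, -2).
v_2 = A·v_1 = (-4, -4, 4).
v_3 = A·v_2 = (12, 4, -4).
v_4 = A·v_3 = (-20, 4, -4).

v_4 = (-20, 4, -4)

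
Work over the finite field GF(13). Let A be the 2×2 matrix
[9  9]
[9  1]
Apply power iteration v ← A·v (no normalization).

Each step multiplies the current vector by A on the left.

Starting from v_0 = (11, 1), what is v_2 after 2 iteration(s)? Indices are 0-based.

v_0 = (11, 1).
v_1 = A·v_0 = (4, 9).
v_2 = A·v_1 = (0, 6).

v_2 = (0, 6)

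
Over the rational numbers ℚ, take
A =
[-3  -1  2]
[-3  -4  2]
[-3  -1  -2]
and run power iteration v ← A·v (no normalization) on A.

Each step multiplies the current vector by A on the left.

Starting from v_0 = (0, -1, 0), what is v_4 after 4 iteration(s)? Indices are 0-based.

v_4 = (-7, -202, -207)

v_0 = (0, -1, 0).
v_1 = A·v_0 = (1, 4, 1).
v_2 = A·v_1 = (-5, -17, -9).
v_3 = A·v_2 = (14, 65, 50).
v_4 = A·v_3 = (-7, -202, -207).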